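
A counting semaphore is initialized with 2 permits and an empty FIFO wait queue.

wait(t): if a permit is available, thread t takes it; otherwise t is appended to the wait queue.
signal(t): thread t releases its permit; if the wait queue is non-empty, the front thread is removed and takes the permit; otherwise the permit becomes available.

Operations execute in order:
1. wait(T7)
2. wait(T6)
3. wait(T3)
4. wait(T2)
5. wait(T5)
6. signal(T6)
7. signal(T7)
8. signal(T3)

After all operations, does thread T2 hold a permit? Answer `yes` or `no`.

Step 1: wait(T7) -> count=1 queue=[] holders={T7}
Step 2: wait(T6) -> count=0 queue=[] holders={T6,T7}
Step 3: wait(T3) -> count=0 queue=[T3] holders={T6,T7}
Step 4: wait(T2) -> count=0 queue=[T3,T2] holders={T6,T7}
Step 5: wait(T5) -> count=0 queue=[T3,T2,T5] holders={T6,T7}
Step 6: signal(T6) -> count=0 queue=[T2,T5] holders={T3,T7}
Step 7: signal(T7) -> count=0 queue=[T5] holders={T2,T3}
Step 8: signal(T3) -> count=0 queue=[] holders={T2,T5}
Final holders: {T2,T5} -> T2 in holders

Answer: yes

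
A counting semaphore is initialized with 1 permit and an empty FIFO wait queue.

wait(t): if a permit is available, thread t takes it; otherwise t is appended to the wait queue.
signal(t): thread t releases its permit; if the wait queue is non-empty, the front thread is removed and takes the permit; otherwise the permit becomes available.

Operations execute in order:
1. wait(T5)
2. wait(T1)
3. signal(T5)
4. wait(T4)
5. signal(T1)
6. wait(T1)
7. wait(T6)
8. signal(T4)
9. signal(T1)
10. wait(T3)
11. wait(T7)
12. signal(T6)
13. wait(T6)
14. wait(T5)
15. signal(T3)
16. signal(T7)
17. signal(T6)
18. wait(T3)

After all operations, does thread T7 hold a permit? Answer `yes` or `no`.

Step 1: wait(T5) -> count=0 queue=[] holders={T5}
Step 2: wait(T1) -> count=0 queue=[T1] holders={T5}
Step 3: signal(T5) -> count=0 queue=[] holders={T1}
Step 4: wait(T4) -> count=0 queue=[T4] holders={T1}
Step 5: signal(T1) -> count=0 queue=[] holders={T4}
Step 6: wait(T1) -> count=0 queue=[T1] holders={T4}
Step 7: wait(T6) -> count=0 queue=[T1,T6] holders={T4}
Step 8: signal(T4) -> count=0 queue=[T6] holders={T1}
Step 9: signal(T1) -> count=0 queue=[] holders={T6}
Step 10: wait(T3) -> count=0 queue=[T3] holders={T6}
Step 11: wait(T7) -> count=0 queue=[T3,T7] holders={T6}
Step 12: signal(T6) -> count=0 queue=[T7] holders={T3}
Step 13: wait(T6) -> count=0 queue=[T7,T6] holders={T3}
Step 14: wait(T5) -> count=0 queue=[T7,T6,T5] holders={T3}
Step 15: signal(T3) -> count=0 queue=[T6,T5] holders={T7}
Step 16: signal(T7) -> count=0 queue=[T5] holders={T6}
Step 17: signal(T6) -> count=0 queue=[] holders={T5}
Step 18: wait(T3) -> count=0 queue=[T3] holders={T5}
Final holders: {T5} -> T7 not in holders

Answer: no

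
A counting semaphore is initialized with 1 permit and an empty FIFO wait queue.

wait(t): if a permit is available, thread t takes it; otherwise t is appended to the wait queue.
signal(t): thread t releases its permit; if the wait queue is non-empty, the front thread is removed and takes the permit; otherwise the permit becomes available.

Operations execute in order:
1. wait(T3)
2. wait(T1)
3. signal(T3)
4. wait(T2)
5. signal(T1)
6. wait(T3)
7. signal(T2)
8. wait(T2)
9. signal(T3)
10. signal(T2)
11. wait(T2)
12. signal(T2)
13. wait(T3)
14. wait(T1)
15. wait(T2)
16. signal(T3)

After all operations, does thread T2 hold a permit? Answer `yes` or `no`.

Answer: no

Derivation:
Step 1: wait(T3) -> count=0 queue=[] holders={T3}
Step 2: wait(T1) -> count=0 queue=[T1] holders={T3}
Step 3: signal(T3) -> count=0 queue=[] holders={T1}
Step 4: wait(T2) -> count=0 queue=[T2] holders={T1}
Step 5: signal(T1) -> count=0 queue=[] holders={T2}
Step 6: wait(T3) -> count=0 queue=[T3] holders={T2}
Step 7: signal(T2) -> count=0 queue=[] holders={T3}
Step 8: wait(T2) -> count=0 queue=[T2] holders={T3}
Step 9: signal(T3) -> count=0 queue=[] holders={T2}
Step 10: signal(T2) -> count=1 queue=[] holders={none}
Step 11: wait(T2) -> count=0 queue=[] holders={T2}
Step 12: signal(T2) -> count=1 queue=[] holders={none}
Step 13: wait(T3) -> count=0 queue=[] holders={T3}
Step 14: wait(T1) -> count=0 queue=[T1] holders={T3}
Step 15: wait(T2) -> count=0 queue=[T1,T2] holders={T3}
Step 16: signal(T3) -> count=0 queue=[T2] holders={T1}
Final holders: {T1} -> T2 not in holders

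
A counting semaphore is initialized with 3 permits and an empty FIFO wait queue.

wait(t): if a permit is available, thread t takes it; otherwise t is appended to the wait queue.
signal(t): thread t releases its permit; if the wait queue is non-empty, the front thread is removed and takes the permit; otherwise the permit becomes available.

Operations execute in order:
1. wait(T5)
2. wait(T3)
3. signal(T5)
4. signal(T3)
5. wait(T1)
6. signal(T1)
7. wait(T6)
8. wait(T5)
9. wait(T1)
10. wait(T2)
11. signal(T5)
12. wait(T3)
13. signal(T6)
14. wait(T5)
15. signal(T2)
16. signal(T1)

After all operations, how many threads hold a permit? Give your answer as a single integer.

Step 1: wait(T5) -> count=2 queue=[] holders={T5}
Step 2: wait(T3) -> count=1 queue=[] holders={T3,T5}
Step 3: signal(T5) -> count=2 queue=[] holders={T3}
Step 4: signal(T3) -> count=3 queue=[] holders={none}
Step 5: wait(T1) -> count=2 queue=[] holders={T1}
Step 6: signal(T1) -> count=3 queue=[] holders={none}
Step 7: wait(T6) -> count=2 queue=[] holders={T6}
Step 8: wait(T5) -> count=1 queue=[] holders={T5,T6}
Step 9: wait(T1) -> count=0 queue=[] holders={T1,T5,T6}
Step 10: wait(T2) -> count=0 queue=[T2] holders={T1,T5,T6}
Step 11: signal(T5) -> count=0 queue=[] holders={T1,T2,T6}
Step 12: wait(T3) -> count=0 queue=[T3] holders={T1,T2,T6}
Step 13: signal(T6) -> count=0 queue=[] holders={T1,T2,T3}
Step 14: wait(T5) -> count=0 queue=[T5] holders={T1,T2,T3}
Step 15: signal(T2) -> count=0 queue=[] holders={T1,T3,T5}
Step 16: signal(T1) -> count=1 queue=[] holders={T3,T5}
Final holders: {T3,T5} -> 2 thread(s)

Answer: 2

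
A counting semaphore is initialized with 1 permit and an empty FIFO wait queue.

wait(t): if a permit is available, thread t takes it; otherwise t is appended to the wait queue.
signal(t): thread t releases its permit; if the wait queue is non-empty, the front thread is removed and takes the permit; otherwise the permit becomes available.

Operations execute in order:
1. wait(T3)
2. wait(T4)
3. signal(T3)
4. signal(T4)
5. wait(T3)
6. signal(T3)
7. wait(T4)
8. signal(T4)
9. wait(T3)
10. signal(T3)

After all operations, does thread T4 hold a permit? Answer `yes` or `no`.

Answer: no

Derivation:
Step 1: wait(T3) -> count=0 queue=[] holders={T3}
Step 2: wait(T4) -> count=0 queue=[T4] holders={T3}
Step 3: signal(T3) -> count=0 queue=[] holders={T4}
Step 4: signal(T4) -> count=1 queue=[] holders={none}
Step 5: wait(T3) -> count=0 queue=[] holders={T3}
Step 6: signal(T3) -> count=1 queue=[] holders={none}
Step 7: wait(T4) -> count=0 queue=[] holders={T4}
Step 8: signal(T4) -> count=1 queue=[] holders={none}
Step 9: wait(T3) -> count=0 queue=[] holders={T3}
Step 10: signal(T3) -> count=1 queue=[] holders={none}
Final holders: {none} -> T4 not in holders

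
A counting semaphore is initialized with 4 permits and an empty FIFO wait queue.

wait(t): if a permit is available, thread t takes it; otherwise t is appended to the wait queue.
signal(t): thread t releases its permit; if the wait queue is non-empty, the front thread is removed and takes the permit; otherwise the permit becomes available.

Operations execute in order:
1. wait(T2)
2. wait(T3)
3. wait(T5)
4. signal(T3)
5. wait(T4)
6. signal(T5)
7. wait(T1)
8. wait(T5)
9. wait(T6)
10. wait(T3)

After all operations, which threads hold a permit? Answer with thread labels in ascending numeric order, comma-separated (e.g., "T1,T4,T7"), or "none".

Answer: T1,T2,T4,T5

Derivation:
Step 1: wait(T2) -> count=3 queue=[] holders={T2}
Step 2: wait(T3) -> count=2 queue=[] holders={T2,T3}
Step 3: wait(T5) -> count=1 queue=[] holders={T2,T3,T5}
Step 4: signal(T3) -> count=2 queue=[] holders={T2,T5}
Step 5: wait(T4) -> count=1 queue=[] holders={T2,T4,T5}
Step 6: signal(T5) -> count=2 queue=[] holders={T2,T4}
Step 7: wait(T1) -> count=1 queue=[] holders={T1,T2,T4}
Step 8: wait(T5) -> count=0 queue=[] holders={T1,T2,T4,T5}
Step 9: wait(T6) -> count=0 queue=[T6] holders={T1,T2,T4,T5}
Step 10: wait(T3) -> count=0 queue=[T6,T3] holders={T1,T2,T4,T5}
Final holders: T1,T2,T4,T5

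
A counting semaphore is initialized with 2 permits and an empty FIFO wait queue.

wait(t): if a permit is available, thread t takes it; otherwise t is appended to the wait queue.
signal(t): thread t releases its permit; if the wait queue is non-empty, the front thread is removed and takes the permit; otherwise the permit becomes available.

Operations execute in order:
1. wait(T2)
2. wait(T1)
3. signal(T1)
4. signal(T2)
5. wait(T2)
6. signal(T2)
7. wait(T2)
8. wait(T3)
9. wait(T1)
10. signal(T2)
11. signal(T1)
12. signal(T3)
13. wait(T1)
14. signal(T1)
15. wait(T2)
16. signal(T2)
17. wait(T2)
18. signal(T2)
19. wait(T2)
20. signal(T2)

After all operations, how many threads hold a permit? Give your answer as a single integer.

Step 1: wait(T2) -> count=1 queue=[] holders={T2}
Step 2: wait(T1) -> count=0 queue=[] holders={T1,T2}
Step 3: signal(T1) -> count=1 queue=[] holders={T2}
Step 4: signal(T2) -> count=2 queue=[] holders={none}
Step 5: wait(T2) -> count=1 queue=[] holders={T2}
Step 6: signal(T2) -> count=2 queue=[] holders={none}
Step 7: wait(T2) -> count=1 queue=[] holders={T2}
Step 8: wait(T3) -> count=0 queue=[] holders={T2,T3}
Step 9: wait(T1) -> count=0 queue=[T1] holders={T2,T3}
Step 10: signal(T2) -> count=0 queue=[] holders={T1,T3}
Step 11: signal(T1) -> count=1 queue=[] holders={T3}
Step 12: signal(T3) -> count=2 queue=[] holders={none}
Step 13: wait(T1) -> count=1 queue=[] holders={T1}
Step 14: signal(T1) -> count=2 queue=[] holders={none}
Step 15: wait(T2) -> count=1 queue=[] holders={T2}
Step 16: signal(T2) -> count=2 queue=[] holders={none}
Step 17: wait(T2) -> count=1 queue=[] holders={T2}
Step 18: signal(T2) -> count=2 queue=[] holders={none}
Step 19: wait(T2) -> count=1 queue=[] holders={T2}
Step 20: signal(T2) -> count=2 queue=[] holders={none}
Final holders: {none} -> 0 thread(s)

Answer: 0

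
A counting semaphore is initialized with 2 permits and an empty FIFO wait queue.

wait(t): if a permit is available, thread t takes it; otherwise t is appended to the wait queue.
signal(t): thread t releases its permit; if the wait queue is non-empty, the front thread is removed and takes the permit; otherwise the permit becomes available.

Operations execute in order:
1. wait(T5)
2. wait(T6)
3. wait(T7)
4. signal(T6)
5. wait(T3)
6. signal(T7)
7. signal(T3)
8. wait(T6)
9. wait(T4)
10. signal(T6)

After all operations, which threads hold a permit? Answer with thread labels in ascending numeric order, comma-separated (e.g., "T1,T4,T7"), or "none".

Answer: T4,T5

Derivation:
Step 1: wait(T5) -> count=1 queue=[] holders={T5}
Step 2: wait(T6) -> count=0 queue=[] holders={T5,T6}
Step 3: wait(T7) -> count=0 queue=[T7] holders={T5,T6}
Step 4: signal(T6) -> count=0 queue=[] holders={T5,T7}
Step 5: wait(T3) -> count=0 queue=[T3] holders={T5,T7}
Step 6: signal(T7) -> count=0 queue=[] holders={T3,T5}
Step 7: signal(T3) -> count=1 queue=[] holders={T5}
Step 8: wait(T6) -> count=0 queue=[] holders={T5,T6}
Step 9: wait(T4) -> count=0 queue=[T4] holders={T5,T6}
Step 10: signal(T6) -> count=0 queue=[] holders={T4,T5}
Final holders: T4,T5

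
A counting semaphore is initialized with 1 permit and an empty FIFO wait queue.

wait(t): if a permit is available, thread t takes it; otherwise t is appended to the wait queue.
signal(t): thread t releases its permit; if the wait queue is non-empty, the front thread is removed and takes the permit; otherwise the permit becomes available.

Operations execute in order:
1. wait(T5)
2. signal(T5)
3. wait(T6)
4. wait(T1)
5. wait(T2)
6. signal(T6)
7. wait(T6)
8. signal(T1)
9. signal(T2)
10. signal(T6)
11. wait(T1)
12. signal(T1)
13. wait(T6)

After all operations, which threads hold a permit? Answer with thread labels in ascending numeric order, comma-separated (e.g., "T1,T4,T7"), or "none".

Step 1: wait(T5) -> count=0 queue=[] holders={T5}
Step 2: signal(T5) -> count=1 queue=[] holders={none}
Step 3: wait(T6) -> count=0 queue=[] holders={T6}
Step 4: wait(T1) -> count=0 queue=[T1] holders={T6}
Step 5: wait(T2) -> count=0 queue=[T1,T2] holders={T6}
Step 6: signal(T6) -> count=0 queue=[T2] holders={T1}
Step 7: wait(T6) -> count=0 queue=[T2,T6] holders={T1}
Step 8: signal(T1) -> count=0 queue=[T6] holders={T2}
Step 9: signal(T2) -> count=0 queue=[] holders={T6}
Step 10: signal(T6) -> count=1 queue=[] holders={none}
Step 11: wait(T1) -> count=0 queue=[] holders={T1}
Step 12: signal(T1) -> count=1 queue=[] holders={none}
Step 13: wait(T6) -> count=0 queue=[] holders={T6}
Final holders: T6

Answer: T6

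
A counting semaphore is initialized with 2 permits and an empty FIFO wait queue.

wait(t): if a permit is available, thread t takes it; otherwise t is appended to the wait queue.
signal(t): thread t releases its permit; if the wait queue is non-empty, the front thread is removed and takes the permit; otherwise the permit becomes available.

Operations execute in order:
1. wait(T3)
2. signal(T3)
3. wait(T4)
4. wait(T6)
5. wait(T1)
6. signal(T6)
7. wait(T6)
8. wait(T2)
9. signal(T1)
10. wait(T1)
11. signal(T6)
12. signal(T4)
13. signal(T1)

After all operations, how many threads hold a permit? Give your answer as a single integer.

Answer: 1

Derivation:
Step 1: wait(T3) -> count=1 queue=[] holders={T3}
Step 2: signal(T3) -> count=2 queue=[] holders={none}
Step 3: wait(T4) -> count=1 queue=[] holders={T4}
Step 4: wait(T6) -> count=0 queue=[] holders={T4,T6}
Step 5: wait(T1) -> count=0 queue=[T1] holders={T4,T6}
Step 6: signal(T6) -> count=0 queue=[] holders={T1,T4}
Step 7: wait(T6) -> count=0 queue=[T6] holders={T1,T4}
Step 8: wait(T2) -> count=0 queue=[T6,T2] holders={T1,T4}
Step 9: signal(T1) -> count=0 queue=[T2] holders={T4,T6}
Step 10: wait(T1) -> count=0 queue=[T2,T1] holders={T4,T6}
Step 11: signal(T6) -> count=0 queue=[T1] holders={T2,T4}
Step 12: signal(T4) -> count=0 queue=[] holders={T1,T2}
Step 13: signal(T1) -> count=1 queue=[] holders={T2}
Final holders: {T2} -> 1 thread(s)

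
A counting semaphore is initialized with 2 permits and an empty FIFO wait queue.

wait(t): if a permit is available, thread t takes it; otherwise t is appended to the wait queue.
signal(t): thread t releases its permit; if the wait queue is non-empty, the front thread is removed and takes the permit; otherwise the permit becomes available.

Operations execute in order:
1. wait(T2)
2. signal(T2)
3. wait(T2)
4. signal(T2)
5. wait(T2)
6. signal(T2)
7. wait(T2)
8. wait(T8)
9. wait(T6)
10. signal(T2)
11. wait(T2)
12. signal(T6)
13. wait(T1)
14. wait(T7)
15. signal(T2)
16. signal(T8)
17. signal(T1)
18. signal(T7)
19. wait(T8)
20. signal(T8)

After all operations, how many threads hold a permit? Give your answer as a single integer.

Answer: 0

Derivation:
Step 1: wait(T2) -> count=1 queue=[] holders={T2}
Step 2: signal(T2) -> count=2 queue=[] holders={none}
Step 3: wait(T2) -> count=1 queue=[] holders={T2}
Step 4: signal(T2) -> count=2 queue=[] holders={none}
Step 5: wait(T2) -> count=1 queue=[] holders={T2}
Step 6: signal(T2) -> count=2 queue=[] holders={none}
Step 7: wait(T2) -> count=1 queue=[] holders={T2}
Step 8: wait(T8) -> count=0 queue=[] holders={T2,T8}
Step 9: wait(T6) -> count=0 queue=[T6] holders={T2,T8}
Step 10: signal(T2) -> count=0 queue=[] holders={T6,T8}
Step 11: wait(T2) -> count=0 queue=[T2] holders={T6,T8}
Step 12: signal(T6) -> count=0 queue=[] holders={T2,T8}
Step 13: wait(T1) -> count=0 queue=[T1] holders={T2,T8}
Step 14: wait(T7) -> count=0 queue=[T1,T7] holders={T2,T8}
Step 15: signal(T2) -> count=0 queue=[T7] holders={T1,T8}
Step 16: signal(T8) -> count=0 queue=[] holders={T1,T7}
Step 17: signal(T1) -> count=1 queue=[] holders={T7}
Step 18: signal(T7) -> count=2 queue=[] holders={none}
Step 19: wait(T8) -> count=1 queue=[] holders={T8}
Step 20: signal(T8) -> count=2 queue=[] holders={none}
Final holders: {none} -> 0 thread(s)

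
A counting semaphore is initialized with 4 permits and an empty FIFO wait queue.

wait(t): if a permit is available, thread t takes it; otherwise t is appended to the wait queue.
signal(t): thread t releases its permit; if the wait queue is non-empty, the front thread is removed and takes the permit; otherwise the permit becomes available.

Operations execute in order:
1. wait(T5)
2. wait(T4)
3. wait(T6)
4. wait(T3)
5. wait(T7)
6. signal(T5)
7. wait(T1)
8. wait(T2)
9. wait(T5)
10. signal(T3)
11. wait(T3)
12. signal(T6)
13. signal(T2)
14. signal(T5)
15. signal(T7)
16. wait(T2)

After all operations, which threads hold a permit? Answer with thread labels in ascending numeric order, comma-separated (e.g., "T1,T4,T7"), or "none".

Answer: T1,T2,T3,T4

Derivation:
Step 1: wait(T5) -> count=3 queue=[] holders={T5}
Step 2: wait(T4) -> count=2 queue=[] holders={T4,T5}
Step 3: wait(T6) -> count=1 queue=[] holders={T4,T5,T6}
Step 4: wait(T3) -> count=0 queue=[] holders={T3,T4,T5,T6}
Step 5: wait(T7) -> count=0 queue=[T7] holders={T3,T4,T5,T6}
Step 6: signal(T5) -> count=0 queue=[] holders={T3,T4,T6,T7}
Step 7: wait(T1) -> count=0 queue=[T1] holders={T3,T4,T6,T7}
Step 8: wait(T2) -> count=0 queue=[T1,T2] holders={T3,T4,T6,T7}
Step 9: wait(T5) -> count=0 queue=[T1,T2,T5] holders={T3,T4,T6,T7}
Step 10: signal(T3) -> count=0 queue=[T2,T5] holders={T1,T4,T6,T7}
Step 11: wait(T3) -> count=0 queue=[T2,T5,T3] holders={T1,T4,T6,T7}
Step 12: signal(T6) -> count=0 queue=[T5,T3] holders={T1,T2,T4,T7}
Step 13: signal(T2) -> count=0 queue=[T3] holders={T1,T4,T5,T7}
Step 14: signal(T5) -> count=0 queue=[] holders={T1,T3,T4,T7}
Step 15: signal(T7) -> count=1 queue=[] holders={T1,T3,T4}
Step 16: wait(T2) -> count=0 queue=[] holders={T1,T2,T3,T4}
Final holders: T1,T2,T3,T4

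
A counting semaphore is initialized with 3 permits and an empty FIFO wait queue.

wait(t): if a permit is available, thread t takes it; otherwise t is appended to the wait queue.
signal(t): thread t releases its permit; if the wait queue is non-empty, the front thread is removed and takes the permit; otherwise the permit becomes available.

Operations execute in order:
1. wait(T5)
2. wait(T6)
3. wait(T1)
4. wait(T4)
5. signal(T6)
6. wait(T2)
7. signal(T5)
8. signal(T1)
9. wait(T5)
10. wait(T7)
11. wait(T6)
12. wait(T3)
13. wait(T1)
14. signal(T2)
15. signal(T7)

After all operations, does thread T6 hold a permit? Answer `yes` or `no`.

Step 1: wait(T5) -> count=2 queue=[] holders={T5}
Step 2: wait(T6) -> count=1 queue=[] holders={T5,T6}
Step 3: wait(T1) -> count=0 queue=[] holders={T1,T5,T6}
Step 4: wait(T4) -> count=0 queue=[T4] holders={T1,T5,T6}
Step 5: signal(T6) -> count=0 queue=[] holders={T1,T4,T5}
Step 6: wait(T2) -> count=0 queue=[T2] holders={T1,T4,T5}
Step 7: signal(T5) -> count=0 queue=[] holders={T1,T2,T4}
Step 8: signal(T1) -> count=1 queue=[] holders={T2,T4}
Step 9: wait(T5) -> count=0 queue=[] holders={T2,T4,T5}
Step 10: wait(T7) -> count=0 queue=[T7] holders={T2,T4,T5}
Step 11: wait(T6) -> count=0 queue=[T7,T6] holders={T2,T4,T5}
Step 12: wait(T3) -> count=0 queue=[T7,T6,T3] holders={T2,T4,T5}
Step 13: wait(T1) -> count=0 queue=[T7,T6,T3,T1] holders={T2,T4,T5}
Step 14: signal(T2) -> count=0 queue=[T6,T3,T1] holders={T4,T5,T7}
Step 15: signal(T7) -> count=0 queue=[T3,T1] holders={T4,T5,T6}
Final holders: {T4,T5,T6} -> T6 in holders

Answer: yes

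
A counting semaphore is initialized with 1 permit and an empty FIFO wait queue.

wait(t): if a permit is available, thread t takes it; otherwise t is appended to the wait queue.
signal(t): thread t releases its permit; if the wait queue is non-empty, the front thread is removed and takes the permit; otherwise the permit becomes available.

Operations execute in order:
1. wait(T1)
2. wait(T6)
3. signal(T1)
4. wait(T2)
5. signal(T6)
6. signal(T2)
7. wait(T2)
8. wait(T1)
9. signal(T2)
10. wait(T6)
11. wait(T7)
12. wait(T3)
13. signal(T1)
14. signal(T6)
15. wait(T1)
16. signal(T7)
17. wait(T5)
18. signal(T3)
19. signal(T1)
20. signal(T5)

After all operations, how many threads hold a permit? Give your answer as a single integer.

Step 1: wait(T1) -> count=0 queue=[] holders={T1}
Step 2: wait(T6) -> count=0 queue=[T6] holders={T1}
Step 3: signal(T1) -> count=0 queue=[] holders={T6}
Step 4: wait(T2) -> count=0 queue=[T2] holders={T6}
Step 5: signal(T6) -> count=0 queue=[] holders={T2}
Step 6: signal(T2) -> count=1 queue=[] holders={none}
Step 7: wait(T2) -> count=0 queue=[] holders={T2}
Step 8: wait(T1) -> count=0 queue=[T1] holders={T2}
Step 9: signal(T2) -> count=0 queue=[] holders={T1}
Step 10: wait(T6) -> count=0 queue=[T6] holders={T1}
Step 11: wait(T7) -> count=0 queue=[T6,T7] holders={T1}
Step 12: wait(T3) -> count=0 queue=[T6,T7,T3] holders={T1}
Step 13: signal(T1) -> count=0 queue=[T7,T3] holders={T6}
Step 14: signal(T6) -> count=0 queue=[T3] holders={T7}
Step 15: wait(T1) -> count=0 queue=[T3,T1] holders={T7}
Step 16: signal(T7) -> count=0 queue=[T1] holders={T3}
Step 17: wait(T5) -> count=0 queue=[T1,T5] holders={T3}
Step 18: signal(T3) -> count=0 queue=[T5] holders={T1}
Step 19: signal(T1) -> count=0 queue=[] holders={T5}
Step 20: signal(T5) -> count=1 queue=[] holders={none}
Final holders: {none} -> 0 thread(s)

Answer: 0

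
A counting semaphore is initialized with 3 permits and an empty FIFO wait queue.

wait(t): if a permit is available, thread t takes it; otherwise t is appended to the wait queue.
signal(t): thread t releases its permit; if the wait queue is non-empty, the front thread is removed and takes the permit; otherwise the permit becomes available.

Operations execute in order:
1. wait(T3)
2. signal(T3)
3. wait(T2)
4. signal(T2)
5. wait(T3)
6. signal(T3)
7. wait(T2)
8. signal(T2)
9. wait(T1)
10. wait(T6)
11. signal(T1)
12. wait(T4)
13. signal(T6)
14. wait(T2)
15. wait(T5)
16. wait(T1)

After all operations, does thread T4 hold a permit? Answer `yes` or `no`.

Step 1: wait(T3) -> count=2 queue=[] holders={T3}
Step 2: signal(T3) -> count=3 queue=[] holders={none}
Step 3: wait(T2) -> count=2 queue=[] holders={T2}
Step 4: signal(T2) -> count=3 queue=[] holders={none}
Step 5: wait(T3) -> count=2 queue=[] holders={T3}
Step 6: signal(T3) -> count=3 queue=[] holders={none}
Step 7: wait(T2) -> count=2 queue=[] holders={T2}
Step 8: signal(T2) -> count=3 queue=[] holders={none}
Step 9: wait(T1) -> count=2 queue=[] holders={T1}
Step 10: wait(T6) -> count=1 queue=[] holders={T1,T6}
Step 11: signal(T1) -> count=2 queue=[] holders={T6}
Step 12: wait(T4) -> count=1 queue=[] holders={T4,T6}
Step 13: signal(T6) -> count=2 queue=[] holders={T4}
Step 14: wait(T2) -> count=1 queue=[] holders={T2,T4}
Step 15: wait(T5) -> count=0 queue=[] holders={T2,T4,T5}
Step 16: wait(T1) -> count=0 queue=[T1] holders={T2,T4,T5}
Final holders: {T2,T4,T5} -> T4 in holders

Answer: yes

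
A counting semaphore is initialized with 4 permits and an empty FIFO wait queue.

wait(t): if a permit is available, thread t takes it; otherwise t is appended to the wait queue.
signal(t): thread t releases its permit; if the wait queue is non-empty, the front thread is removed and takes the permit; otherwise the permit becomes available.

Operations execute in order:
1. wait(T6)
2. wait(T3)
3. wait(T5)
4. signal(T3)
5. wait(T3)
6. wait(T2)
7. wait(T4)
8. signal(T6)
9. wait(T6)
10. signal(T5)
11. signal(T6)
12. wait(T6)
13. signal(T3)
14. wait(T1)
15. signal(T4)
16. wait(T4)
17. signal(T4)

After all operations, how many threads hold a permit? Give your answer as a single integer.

Step 1: wait(T6) -> count=3 queue=[] holders={T6}
Step 2: wait(T3) -> count=2 queue=[] holders={T3,T6}
Step 3: wait(T5) -> count=1 queue=[] holders={T3,T5,T6}
Step 4: signal(T3) -> count=2 queue=[] holders={T5,T6}
Step 5: wait(T3) -> count=1 queue=[] holders={T3,T5,T6}
Step 6: wait(T2) -> count=0 queue=[] holders={T2,T3,T5,T6}
Step 7: wait(T4) -> count=0 queue=[T4] holders={T2,T3,T5,T6}
Step 8: signal(T6) -> count=0 queue=[] holders={T2,T3,T4,T5}
Step 9: wait(T6) -> count=0 queue=[T6] holders={T2,T3,T4,T5}
Step 10: signal(T5) -> count=0 queue=[] holders={T2,T3,T4,T6}
Step 11: signal(T6) -> count=1 queue=[] holders={T2,T3,T4}
Step 12: wait(T6) -> count=0 queue=[] holders={T2,T3,T4,T6}
Step 13: signal(T3) -> count=1 queue=[] holders={T2,T4,T6}
Step 14: wait(T1) -> count=0 queue=[] holders={T1,T2,T4,T6}
Step 15: signal(T4) -> count=1 queue=[] holders={T1,T2,T6}
Step 16: wait(T4) -> count=0 queue=[] holders={T1,T2,T4,T6}
Step 17: signal(T4) -> count=1 queue=[] holders={T1,T2,T6}
Final holders: {T1,T2,T6} -> 3 thread(s)

Answer: 3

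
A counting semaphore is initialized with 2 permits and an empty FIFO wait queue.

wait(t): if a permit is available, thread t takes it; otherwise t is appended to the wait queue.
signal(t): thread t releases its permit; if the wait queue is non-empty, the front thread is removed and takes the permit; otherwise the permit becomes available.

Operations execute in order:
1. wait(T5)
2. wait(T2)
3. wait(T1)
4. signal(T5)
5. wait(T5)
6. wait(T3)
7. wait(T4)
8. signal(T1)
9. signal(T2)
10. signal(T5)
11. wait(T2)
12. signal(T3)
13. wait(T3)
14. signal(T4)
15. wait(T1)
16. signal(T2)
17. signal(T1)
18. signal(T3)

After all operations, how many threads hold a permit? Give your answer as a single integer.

Step 1: wait(T5) -> count=1 queue=[] holders={T5}
Step 2: wait(T2) -> count=0 queue=[] holders={T2,T5}
Step 3: wait(T1) -> count=0 queue=[T1] holders={T2,T5}
Step 4: signal(T5) -> count=0 queue=[] holders={T1,T2}
Step 5: wait(T5) -> count=0 queue=[T5] holders={T1,T2}
Step 6: wait(T3) -> count=0 queue=[T5,T3] holders={T1,T2}
Step 7: wait(T4) -> count=0 queue=[T5,T3,T4] holders={T1,T2}
Step 8: signal(T1) -> count=0 queue=[T3,T4] holders={T2,T5}
Step 9: signal(T2) -> count=0 queue=[T4] holders={T3,T5}
Step 10: signal(T5) -> count=0 queue=[] holders={T3,T4}
Step 11: wait(T2) -> count=0 queue=[T2] holders={T3,T4}
Step 12: signal(T3) -> count=0 queue=[] holders={T2,T4}
Step 13: wait(T3) -> count=0 queue=[T3] holders={T2,T4}
Step 14: signal(T4) -> count=0 queue=[] holders={T2,T3}
Step 15: wait(T1) -> count=0 queue=[T1] holders={T2,T3}
Step 16: signal(T2) -> count=0 queue=[] holders={T1,T3}
Step 17: signal(T1) -> count=1 queue=[] holders={T3}
Step 18: signal(T3) -> count=2 queue=[] holders={none}
Final holders: {none} -> 0 thread(s)

Answer: 0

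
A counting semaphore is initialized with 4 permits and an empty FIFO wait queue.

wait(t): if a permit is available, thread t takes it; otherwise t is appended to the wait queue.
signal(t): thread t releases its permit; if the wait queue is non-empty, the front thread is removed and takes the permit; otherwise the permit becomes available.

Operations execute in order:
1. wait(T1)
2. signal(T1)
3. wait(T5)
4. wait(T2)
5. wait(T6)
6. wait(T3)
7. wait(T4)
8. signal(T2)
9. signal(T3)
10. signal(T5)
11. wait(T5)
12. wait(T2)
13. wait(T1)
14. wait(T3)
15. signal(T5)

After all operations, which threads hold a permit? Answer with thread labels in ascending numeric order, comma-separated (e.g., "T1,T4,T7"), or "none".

Step 1: wait(T1) -> count=3 queue=[] holders={T1}
Step 2: signal(T1) -> count=4 queue=[] holders={none}
Step 3: wait(T5) -> count=3 queue=[] holders={T5}
Step 4: wait(T2) -> count=2 queue=[] holders={T2,T5}
Step 5: wait(T6) -> count=1 queue=[] holders={T2,T5,T6}
Step 6: wait(T3) -> count=0 queue=[] holders={T2,T3,T5,T6}
Step 7: wait(T4) -> count=0 queue=[T4] holders={T2,T3,T5,T6}
Step 8: signal(T2) -> count=0 queue=[] holders={T3,T4,T5,T6}
Step 9: signal(T3) -> count=1 queue=[] holders={T4,T5,T6}
Step 10: signal(T5) -> count=2 queue=[] holders={T4,T6}
Step 11: wait(T5) -> count=1 queue=[] holders={T4,T5,T6}
Step 12: wait(T2) -> count=0 queue=[] holders={T2,T4,T5,T6}
Step 13: wait(T1) -> count=0 queue=[T1] holders={T2,T4,T5,T6}
Step 14: wait(T3) -> count=0 queue=[T1,T3] holders={T2,T4,T5,T6}
Step 15: signal(T5) -> count=0 queue=[T3] holders={T1,T2,T4,T6}
Final holders: T1,T2,T4,T6

Answer: T1,T2,T4,T6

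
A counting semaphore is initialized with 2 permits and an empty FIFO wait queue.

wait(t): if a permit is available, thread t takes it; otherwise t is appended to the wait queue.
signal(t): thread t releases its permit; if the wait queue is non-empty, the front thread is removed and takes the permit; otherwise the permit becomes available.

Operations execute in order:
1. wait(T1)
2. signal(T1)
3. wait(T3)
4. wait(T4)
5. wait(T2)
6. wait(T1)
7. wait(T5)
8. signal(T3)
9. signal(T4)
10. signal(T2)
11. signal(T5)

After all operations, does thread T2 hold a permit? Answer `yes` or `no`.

Step 1: wait(T1) -> count=1 queue=[] holders={T1}
Step 2: signal(T1) -> count=2 queue=[] holders={none}
Step 3: wait(T3) -> count=1 queue=[] holders={T3}
Step 4: wait(T4) -> count=0 queue=[] holders={T3,T4}
Step 5: wait(T2) -> count=0 queue=[T2] holders={T3,T4}
Step 6: wait(T1) -> count=0 queue=[T2,T1] holders={T3,T4}
Step 7: wait(T5) -> count=0 queue=[T2,T1,T5] holders={T3,T4}
Step 8: signal(T3) -> count=0 queue=[T1,T5] holders={T2,T4}
Step 9: signal(T4) -> count=0 queue=[T5] holders={T1,T2}
Step 10: signal(T2) -> count=0 queue=[] holders={T1,T5}
Step 11: signal(T5) -> count=1 queue=[] holders={T1}
Final holders: {T1} -> T2 not in holders

Answer: no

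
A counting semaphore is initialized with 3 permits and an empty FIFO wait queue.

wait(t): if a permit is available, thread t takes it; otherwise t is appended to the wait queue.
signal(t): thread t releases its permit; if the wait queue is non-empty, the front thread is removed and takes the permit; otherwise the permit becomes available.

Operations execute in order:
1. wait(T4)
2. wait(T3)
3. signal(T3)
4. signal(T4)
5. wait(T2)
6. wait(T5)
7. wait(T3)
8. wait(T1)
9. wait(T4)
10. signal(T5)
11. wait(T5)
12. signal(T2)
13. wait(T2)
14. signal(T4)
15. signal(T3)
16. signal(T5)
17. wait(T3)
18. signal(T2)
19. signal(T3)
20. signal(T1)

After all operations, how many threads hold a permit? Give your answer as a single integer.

Step 1: wait(T4) -> count=2 queue=[] holders={T4}
Step 2: wait(T3) -> count=1 queue=[] holders={T3,T4}
Step 3: signal(T3) -> count=2 queue=[] holders={T4}
Step 4: signal(T4) -> count=3 queue=[] holders={none}
Step 5: wait(T2) -> count=2 queue=[] holders={T2}
Step 6: wait(T5) -> count=1 queue=[] holders={T2,T5}
Step 7: wait(T3) -> count=0 queue=[] holders={T2,T3,T5}
Step 8: wait(T1) -> count=0 queue=[T1] holders={T2,T3,T5}
Step 9: wait(T4) -> count=0 queue=[T1,T4] holders={T2,T3,T5}
Step 10: signal(T5) -> count=0 queue=[T4] holders={T1,T2,T3}
Step 11: wait(T5) -> count=0 queue=[T4,T5] holders={T1,T2,T3}
Step 12: signal(T2) -> count=0 queue=[T5] holders={T1,T3,T4}
Step 13: wait(T2) -> count=0 queue=[T5,T2] holders={T1,T3,T4}
Step 14: signal(T4) -> count=0 queue=[T2] holders={T1,T3,T5}
Step 15: signal(T3) -> count=0 queue=[] holders={T1,T2,T5}
Step 16: signal(T5) -> count=1 queue=[] holders={T1,T2}
Step 17: wait(T3) -> count=0 queue=[] holders={T1,T2,T3}
Step 18: signal(T2) -> count=1 queue=[] holders={T1,T3}
Step 19: signal(T3) -> count=2 queue=[] holders={T1}
Step 20: signal(T1) -> count=3 queue=[] holders={none}
Final holders: {none} -> 0 thread(s)

Answer: 0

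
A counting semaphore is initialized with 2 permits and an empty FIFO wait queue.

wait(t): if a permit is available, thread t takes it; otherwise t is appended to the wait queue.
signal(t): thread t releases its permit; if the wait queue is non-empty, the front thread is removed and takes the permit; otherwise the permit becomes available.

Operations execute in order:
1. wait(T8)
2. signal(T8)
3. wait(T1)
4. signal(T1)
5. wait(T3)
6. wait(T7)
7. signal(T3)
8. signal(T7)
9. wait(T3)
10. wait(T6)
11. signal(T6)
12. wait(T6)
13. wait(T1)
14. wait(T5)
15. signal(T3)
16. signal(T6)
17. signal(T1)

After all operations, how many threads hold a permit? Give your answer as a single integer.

Answer: 1

Derivation:
Step 1: wait(T8) -> count=1 queue=[] holders={T8}
Step 2: signal(T8) -> count=2 queue=[] holders={none}
Step 3: wait(T1) -> count=1 queue=[] holders={T1}
Step 4: signal(T1) -> count=2 queue=[] holders={none}
Step 5: wait(T3) -> count=1 queue=[] holders={T3}
Step 6: wait(T7) -> count=0 queue=[] holders={T3,T7}
Step 7: signal(T3) -> count=1 queue=[] holders={T7}
Step 8: signal(T7) -> count=2 queue=[] holders={none}
Step 9: wait(T3) -> count=1 queue=[] holders={T3}
Step 10: wait(T6) -> count=0 queue=[] holders={T3,T6}
Step 11: signal(T6) -> count=1 queue=[] holders={T3}
Step 12: wait(T6) -> count=0 queue=[] holders={T3,T6}
Step 13: wait(T1) -> count=0 queue=[T1] holders={T3,T6}
Step 14: wait(T5) -> count=0 queue=[T1,T5] holders={T3,T6}
Step 15: signal(T3) -> count=0 queue=[T5] holders={T1,T6}
Step 16: signal(T6) -> count=0 queue=[] holders={T1,T5}
Step 17: signal(T1) -> count=1 queue=[] holders={T5}
Final holders: {T5} -> 1 thread(s)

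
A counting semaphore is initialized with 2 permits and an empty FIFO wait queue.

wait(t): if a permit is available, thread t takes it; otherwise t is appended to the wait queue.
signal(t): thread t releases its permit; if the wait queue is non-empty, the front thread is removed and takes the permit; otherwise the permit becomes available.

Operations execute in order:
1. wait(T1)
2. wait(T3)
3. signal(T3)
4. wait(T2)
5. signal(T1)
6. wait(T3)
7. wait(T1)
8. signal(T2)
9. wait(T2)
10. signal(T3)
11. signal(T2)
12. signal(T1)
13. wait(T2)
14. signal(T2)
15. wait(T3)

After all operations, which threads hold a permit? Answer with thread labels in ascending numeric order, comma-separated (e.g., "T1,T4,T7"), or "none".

Step 1: wait(T1) -> count=1 queue=[] holders={T1}
Step 2: wait(T3) -> count=0 queue=[] holders={T1,T3}
Step 3: signal(T3) -> count=1 queue=[] holders={T1}
Step 4: wait(T2) -> count=0 queue=[] holders={T1,T2}
Step 5: signal(T1) -> count=1 queue=[] holders={T2}
Step 6: wait(T3) -> count=0 queue=[] holders={T2,T3}
Step 7: wait(T1) -> count=0 queue=[T1] holders={T2,T3}
Step 8: signal(T2) -> count=0 queue=[] holders={T1,T3}
Step 9: wait(T2) -> count=0 queue=[T2] holders={T1,T3}
Step 10: signal(T3) -> count=0 queue=[] holders={T1,T2}
Step 11: signal(T2) -> count=1 queue=[] holders={T1}
Step 12: signal(T1) -> count=2 queue=[] holders={none}
Step 13: wait(T2) -> count=1 queue=[] holders={T2}
Step 14: signal(T2) -> count=2 queue=[] holders={none}
Step 15: wait(T3) -> count=1 queue=[] holders={T3}
Final holders: T3

Answer: T3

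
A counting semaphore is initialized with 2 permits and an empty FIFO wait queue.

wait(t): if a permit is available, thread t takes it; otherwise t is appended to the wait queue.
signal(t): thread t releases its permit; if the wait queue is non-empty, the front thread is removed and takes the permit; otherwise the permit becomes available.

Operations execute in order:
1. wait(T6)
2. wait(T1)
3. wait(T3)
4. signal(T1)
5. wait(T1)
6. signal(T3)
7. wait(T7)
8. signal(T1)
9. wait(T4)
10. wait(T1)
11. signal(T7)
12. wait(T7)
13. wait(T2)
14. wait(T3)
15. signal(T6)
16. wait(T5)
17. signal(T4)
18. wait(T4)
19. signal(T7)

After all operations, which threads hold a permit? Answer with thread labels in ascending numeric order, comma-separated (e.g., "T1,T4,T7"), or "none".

Answer: T1,T2

Derivation:
Step 1: wait(T6) -> count=1 queue=[] holders={T6}
Step 2: wait(T1) -> count=0 queue=[] holders={T1,T6}
Step 3: wait(T3) -> count=0 queue=[T3] holders={T1,T6}
Step 4: signal(T1) -> count=0 queue=[] holders={T3,T6}
Step 5: wait(T1) -> count=0 queue=[T1] holders={T3,T6}
Step 6: signal(T3) -> count=0 queue=[] holders={T1,T6}
Step 7: wait(T7) -> count=0 queue=[T7] holders={T1,T6}
Step 8: signal(T1) -> count=0 queue=[] holders={T6,T7}
Step 9: wait(T4) -> count=0 queue=[T4] holders={T6,T7}
Step 10: wait(T1) -> count=0 queue=[T4,T1] holders={T6,T7}
Step 11: signal(T7) -> count=0 queue=[T1] holders={T4,T6}
Step 12: wait(T7) -> count=0 queue=[T1,T7] holders={T4,T6}
Step 13: wait(T2) -> count=0 queue=[T1,T7,T2] holders={T4,T6}
Step 14: wait(T3) -> count=0 queue=[T1,T7,T2,T3] holders={T4,T6}
Step 15: signal(T6) -> count=0 queue=[T7,T2,T3] holders={T1,T4}
Step 16: wait(T5) -> count=0 queue=[T7,T2,T3,T5] holders={T1,T4}
Step 17: signal(T4) -> count=0 queue=[T2,T3,T5] holders={T1,T7}
Step 18: wait(T4) -> count=0 queue=[T2,T3,T5,T4] holders={T1,T7}
Step 19: signal(T7) -> count=0 queue=[T3,T5,T4] holders={T1,T2}
Final holders: T1,T2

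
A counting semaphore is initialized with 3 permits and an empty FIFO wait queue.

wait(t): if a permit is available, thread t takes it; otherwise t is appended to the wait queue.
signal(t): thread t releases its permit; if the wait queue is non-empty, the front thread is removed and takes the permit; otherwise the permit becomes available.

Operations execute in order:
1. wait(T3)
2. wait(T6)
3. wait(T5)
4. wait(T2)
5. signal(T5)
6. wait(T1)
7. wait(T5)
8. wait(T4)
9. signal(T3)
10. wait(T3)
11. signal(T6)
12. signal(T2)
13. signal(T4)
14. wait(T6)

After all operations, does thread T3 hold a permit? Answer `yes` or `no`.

Step 1: wait(T3) -> count=2 queue=[] holders={T3}
Step 2: wait(T6) -> count=1 queue=[] holders={T3,T6}
Step 3: wait(T5) -> count=0 queue=[] holders={T3,T5,T6}
Step 4: wait(T2) -> count=0 queue=[T2] holders={T3,T5,T6}
Step 5: signal(T5) -> count=0 queue=[] holders={T2,T3,T6}
Step 6: wait(T1) -> count=0 queue=[T1] holders={T2,T3,T6}
Step 7: wait(T5) -> count=0 queue=[T1,T5] holders={T2,T3,T6}
Step 8: wait(T4) -> count=0 queue=[T1,T5,T4] holders={T2,T3,T6}
Step 9: signal(T3) -> count=0 queue=[T5,T4] holders={T1,T2,T6}
Step 10: wait(T3) -> count=0 queue=[T5,T4,T3] holders={T1,T2,T6}
Step 11: signal(T6) -> count=0 queue=[T4,T3] holders={T1,T2,T5}
Step 12: signal(T2) -> count=0 queue=[T3] holders={T1,T4,T5}
Step 13: signal(T4) -> count=0 queue=[] holders={T1,T3,T5}
Step 14: wait(T6) -> count=0 queue=[T6] holders={T1,T3,T5}
Final holders: {T1,T3,T5} -> T3 in holders

Answer: yes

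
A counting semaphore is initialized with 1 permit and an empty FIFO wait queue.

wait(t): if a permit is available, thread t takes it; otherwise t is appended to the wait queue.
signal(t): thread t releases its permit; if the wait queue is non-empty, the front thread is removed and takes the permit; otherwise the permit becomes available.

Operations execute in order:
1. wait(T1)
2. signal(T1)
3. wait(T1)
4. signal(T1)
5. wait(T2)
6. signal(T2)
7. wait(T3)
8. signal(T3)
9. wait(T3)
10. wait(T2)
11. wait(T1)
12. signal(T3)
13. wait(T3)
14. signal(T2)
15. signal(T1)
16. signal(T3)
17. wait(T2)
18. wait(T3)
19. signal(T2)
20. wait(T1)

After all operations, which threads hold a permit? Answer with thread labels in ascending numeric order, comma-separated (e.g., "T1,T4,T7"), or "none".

Answer: T3

Derivation:
Step 1: wait(T1) -> count=0 queue=[] holders={T1}
Step 2: signal(T1) -> count=1 queue=[] holders={none}
Step 3: wait(T1) -> count=0 queue=[] holders={T1}
Step 4: signal(T1) -> count=1 queue=[] holders={none}
Step 5: wait(T2) -> count=0 queue=[] holders={T2}
Step 6: signal(T2) -> count=1 queue=[] holders={none}
Step 7: wait(T3) -> count=0 queue=[] holders={T3}
Step 8: signal(T3) -> count=1 queue=[] holders={none}
Step 9: wait(T3) -> count=0 queue=[] holders={T3}
Step 10: wait(T2) -> count=0 queue=[T2] holders={T3}
Step 11: wait(T1) -> count=0 queue=[T2,T1] holders={T3}
Step 12: signal(T3) -> count=0 queue=[T1] holders={T2}
Step 13: wait(T3) -> count=0 queue=[T1,T3] holders={T2}
Step 14: signal(T2) -> count=0 queue=[T3] holders={T1}
Step 15: signal(T1) -> count=0 queue=[] holders={T3}
Step 16: signal(T3) -> count=1 queue=[] holders={none}
Step 17: wait(T2) -> count=0 queue=[] holders={T2}
Step 18: wait(T3) -> count=0 queue=[T3] holders={T2}
Step 19: signal(T2) -> count=0 queue=[] holders={T3}
Step 20: wait(T1) -> count=0 queue=[T1] holders={T3}
Final holders: T3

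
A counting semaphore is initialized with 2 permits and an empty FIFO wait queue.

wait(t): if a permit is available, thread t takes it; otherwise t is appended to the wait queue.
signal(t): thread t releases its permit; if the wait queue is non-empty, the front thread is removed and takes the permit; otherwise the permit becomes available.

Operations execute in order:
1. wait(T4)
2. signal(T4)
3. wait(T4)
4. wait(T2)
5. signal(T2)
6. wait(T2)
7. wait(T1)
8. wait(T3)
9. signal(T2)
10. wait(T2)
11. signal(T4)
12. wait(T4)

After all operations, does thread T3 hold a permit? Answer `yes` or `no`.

Step 1: wait(T4) -> count=1 queue=[] holders={T4}
Step 2: signal(T4) -> count=2 queue=[] holders={none}
Step 3: wait(T4) -> count=1 queue=[] holders={T4}
Step 4: wait(T2) -> count=0 queue=[] holders={T2,T4}
Step 5: signal(T2) -> count=1 queue=[] holders={T4}
Step 6: wait(T2) -> count=0 queue=[] holders={T2,T4}
Step 7: wait(T1) -> count=0 queue=[T1] holders={T2,T4}
Step 8: wait(T3) -> count=0 queue=[T1,T3] holders={T2,T4}
Step 9: signal(T2) -> count=0 queue=[T3] holders={T1,T4}
Step 10: wait(T2) -> count=0 queue=[T3,T2] holders={T1,T4}
Step 11: signal(T4) -> count=0 queue=[T2] holders={T1,T3}
Step 12: wait(T4) -> count=0 queue=[T2,T4] holders={T1,T3}
Final holders: {T1,T3} -> T3 in holders

Answer: yes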